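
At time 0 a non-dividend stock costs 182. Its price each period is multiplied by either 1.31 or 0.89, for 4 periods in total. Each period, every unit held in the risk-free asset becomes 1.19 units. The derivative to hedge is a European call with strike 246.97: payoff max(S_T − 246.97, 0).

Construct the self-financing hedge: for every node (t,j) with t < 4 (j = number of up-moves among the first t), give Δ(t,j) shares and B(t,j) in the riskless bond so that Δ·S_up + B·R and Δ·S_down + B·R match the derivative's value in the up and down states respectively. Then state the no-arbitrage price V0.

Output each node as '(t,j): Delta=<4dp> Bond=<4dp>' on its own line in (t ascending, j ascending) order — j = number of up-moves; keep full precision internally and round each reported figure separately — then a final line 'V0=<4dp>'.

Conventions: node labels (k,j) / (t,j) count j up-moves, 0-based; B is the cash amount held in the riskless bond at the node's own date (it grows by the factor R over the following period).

(0,0): Delta=0.8831 Bond=-98.8193
(1,0): Delta=0.6201 Bond=-74.9925
(1,1): Delta=0.9546 Bond=-134.6360
(2,0): Delta=0.0042 Bond=-0.4561
(2,1): Delta=0.7875 Bond=-124.7550
(2,2): Delta=1.0000 Bond=-174.4015
(3,0): Delta=0.0000 Bond=0.0000
(3,1): Delta=0.0054 Bond=-0.7599
(3,2): Delta=1.0000 Bond=-207.5378
(3,3): Delta=1.0000 Bond=-207.5378
V0=61.9066

Under the risk-neutral measure, an up-move has probability p* = (R−d)/(u−d) = 0.7143 and values discount at R = 1.19.
Expiry values: V(4,0)=0.0000, V(4,1)=0.0000, V(4,2)=0.4268, V(4,3)=117.1758, V(4,4)=289.0199
  t=3,j=0: stock 128.3044 → up 168.0787 (V=0.0000), down 114.1909 (V=0.0000). Price 0.0000; hedge Δ=0.0000, bond B=0.0000.
  t=3,j=1: stock 188.8525 → up 247.3968 (V=0.4268), down 168.0787 (V=0.0000). Price 0.2562; hedge Δ=0.0054, bond B=-0.7599.
  t=3,j=2: stock 277.9739 → up 364.1458 (V=117.1758), down 247.3968 (V=0.4268). Price 70.4361; hedge Δ=1.0000, bond B=-207.5378.
  t=3,j=3: stock 409.1526 → up 535.9899 (V=289.0199), down 364.1458 (V=117.1758). Price 201.6147; hedge Δ=1.0000, bond B=-207.5378.
  t=2,j=0: stock 144.1622 → up 188.8525 (V=0.2562), down 128.3044 (V=0.0000). Price 0.1538; hedge Δ=0.0042, bond B=-0.4561.
  t=2,j=1: stock 212.1938 → up 277.9739 (V=70.4361), down 188.8525 (V=0.2562). Price 42.3401; hedge Δ=0.7875, bond B=-124.7550.
  t=2,j=2: stock 312.3302 → up 409.1526 (V=201.6147), down 277.9739 (V=70.4361). Price 137.9287; hedge Δ=1.0000, bond B=-174.4015.
  t=1,j=0: stock 161.9800 → up 212.1938 (V=42.3401), down 144.1622 (V=0.1538). Price 25.4511; hedge Δ=0.6201, bond B=-74.9925.
  t=1,j=1: stock 238.4200 → up 312.3302 (V=137.9287), down 212.1938 (V=42.3401). Price 92.9560; hedge Δ=0.9546, bond B=-134.6360.
  t=0,j=0: stock 182.0000 → up 238.4200 (V=92.9560), down 161.9800 (V=25.4511). Price 61.9066; hedge Δ=0.8831, bond B=-98.8193.
Verification: the root portfolio costs Δ(0,0)·S0 + B(0,0) = 61.9066, matching V0.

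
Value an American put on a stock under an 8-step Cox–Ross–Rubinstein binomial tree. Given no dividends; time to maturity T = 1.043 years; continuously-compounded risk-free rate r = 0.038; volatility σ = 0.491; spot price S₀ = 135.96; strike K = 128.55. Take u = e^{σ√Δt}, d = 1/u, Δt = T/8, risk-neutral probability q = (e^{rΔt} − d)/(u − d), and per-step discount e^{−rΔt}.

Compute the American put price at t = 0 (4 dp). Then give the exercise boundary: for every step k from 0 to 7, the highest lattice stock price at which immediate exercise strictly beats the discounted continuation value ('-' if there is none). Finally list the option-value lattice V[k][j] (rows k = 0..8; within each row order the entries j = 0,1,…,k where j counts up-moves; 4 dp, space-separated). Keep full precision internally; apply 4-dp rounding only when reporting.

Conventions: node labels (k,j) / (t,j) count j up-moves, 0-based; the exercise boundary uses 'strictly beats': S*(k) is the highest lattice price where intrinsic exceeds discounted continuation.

price = 20.3389
boundary = - - - - 66.9007 79.8778 66.9007 79.8778
tree:
20.3389
28.2303 11.6454
38.0022 17.4974 5.1622
49.3803 25.5595 8.5812 1.3570
61.6493 36.0520 13.9848 2.5718 0.0000
72.5180 48.6722 22.1863 4.8741 0.0000 0.0000
81.6211 61.6493 33.8646 9.2373 0.0000 0.0000 0.0000
89.2452 72.5180 48.6722 17.5064 0.0000 0.0000 0.0000 0.0000
95.6307 81.6211 61.6493 33.1780 0.0000 0.0000 0.0000 0.0000 0.0000

Δt=0.13037  u=1.19397  d=0.83754  q=0.46973  discount=0.99506
step 8 (expiry): payoffs max(K−S,0) = 95.6307 81.6211 61.6493 33.1780 0.0000 0.0000 0.0000 0.0000 0.0000
step 7: (k=7,j=0): S=39.3048, K−S=89.2452, hold=88.6099 ⇒ V=89.2452 exercise | (k=7,j=1): S=56.0320, K−S=72.5180, hold=71.8828 ⇒ V=72.5180 exercise | (k=7,j=2): S=79.8778, K−S=48.6722, hold=48.0369 ⇒ V=48.6722 exercise | (k=7,j=3): S=113.8718, K−S=14.6782, hold=17.5064 ⇒ V=17.5064 continue | (k=7,j=4): S=162.3328, K−S=0.0000, hold=0.0000 ⇒ V=0.0000 continue | (k=7,j=5): S=231.4176, K−S=0.0000, hold=0.0000 ⇒ V=0.0000 continue | (k=7,j=6): S=329.9032, K−S=0.0000, hold=0.0000 ⇒ V=0.0000 continue | (k=7,j=7): S=470.3019, K−S=0.0000, hold=0.0000 ⇒ V=0.0000 continue  boundary S*=79.8778
step 6: (k=6,j=0): S=46.9289, K−S=81.6211, hold=80.9858 ⇒ V=81.6211 exercise | (k=6,j=1): S=66.9007, K−S=61.6493, hold=61.0140 ⇒ V=61.6493 exercise | (k=6,j=2): S=95.3720, K−S=33.1780, hold=33.8646 ⇒ V=33.8646 continue | (k=6,j=3): S=135.9600, K−S=0.0000, hold=9.2373 ⇒ V=9.2373 continue | (k=6,j=4): S=193.8212, K−S=0.0000, hold=0.0000 ⇒ V=0.0000 continue | (k=6,j=5): S=276.3067, K−S=0.0000, hold=0.0000 ⇒ V=0.0000 continue | (k=6,j=6): S=393.8960, K−S=0.0000, hold=0.0000 ⇒ V=0.0000 continue  boundary S*=66.9007
step 5: (k=5,j=0): S=56.0320, K−S=72.5180, hold=71.8828 ⇒ V=72.5180 exercise | (k=5,j=1): S=79.8778, K−S=48.6722, hold=48.3579 ⇒ V=48.6722 exercise | (k=5,j=2): S=113.8718, K−S=14.6782, hold=22.1863 ⇒ V=22.1863 continue | (k=5,j=3): S=162.3328, K−S=0.0000, hold=4.8741 ⇒ V=4.8741 continue | (k=5,j=4): S=231.4176, K−S=0.0000, hold=0.0000 ⇒ V=0.0000 continue | (k=5,j=5): S=329.9032, K−S=0.0000, hold=0.0000 ⇒ V=0.0000 continue  boundary S*=79.8778
step 4: (k=4,j=0): S=66.9007, K−S=61.6493, hold=61.0140 ⇒ V=61.6493 exercise | (k=4,j=1): S=95.3720, K−S=33.1780, hold=36.0520 ⇒ V=36.0520 continue | (k=4,j=2): S=135.9600, K−S=0.0000, hold=13.9848 ⇒ V=13.9848 continue | (k=4,j=3): S=193.8212, K−S=0.0000, hold=2.5718 ⇒ V=2.5718 continue | (k=4,j=4): S=276.3067, K−S=0.0000, hold=0.0000 ⇒ V=0.0000 continue  boundary S*=66.9007
step 3: (k=3,j=0): S=79.8778, K−S=48.6722, hold=49.3803 ⇒ V=49.3803 continue | (k=3,j=1): S=113.8718, K−S=14.6782, hold=25.5595 ⇒ V=25.5595 continue | (k=3,j=2): S=162.3328, K−S=0.0000, hold=8.5812 ⇒ V=8.5812 continue | (k=3,j=3): S=231.4176, K−S=0.0000, hold=1.3570 ⇒ V=1.3570 continue  boundary S*=-
step 2: (k=2,j=0): S=95.3720, K−S=33.1780, hold=38.0022 ⇒ V=38.0022 continue | (k=2,j=1): S=135.9600, K−S=0.0000, hold=17.4974 ⇒ V=17.4974 continue | (k=2,j=2): S=193.8212, K−S=0.0000, hold=5.1622 ⇒ V=5.1622 continue  boundary S*=-
step 1: (k=1,j=0): S=113.8718, K−S=14.6782, hold=28.2303 ⇒ V=28.2303 continue | (k=1,j=1): S=162.3328, K−S=0.0000, hold=11.6454 ⇒ V=11.6454 continue  boundary S*=-
step 0: (k=0,j=0): S=135.9600, K−S=0.0000, hold=20.3389 ⇒ V=20.3389 continue  boundary S*=-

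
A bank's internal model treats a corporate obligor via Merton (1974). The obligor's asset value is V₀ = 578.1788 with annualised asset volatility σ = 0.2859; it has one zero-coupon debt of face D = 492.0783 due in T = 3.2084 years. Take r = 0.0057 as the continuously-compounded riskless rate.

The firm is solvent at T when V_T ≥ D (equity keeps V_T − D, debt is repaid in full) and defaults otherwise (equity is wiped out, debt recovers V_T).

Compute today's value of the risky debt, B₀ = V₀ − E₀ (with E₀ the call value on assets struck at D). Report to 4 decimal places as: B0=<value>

B0=417.0661

With assets at 578.1788 and a single debt payment of 492.0783 at 3.2084 years:
d₁ = [ln(V₀/D) + (r + σ²/2)T] / (σ√T)
   = [ln(578.1788/492.0783) + (0.0057 + 0.5·0.2859²)·3.2084] / (0.2859·√3.2084)
   = [0.161245 + 0.149413] / 0.512104 = 0.606632
d₂ = d₁ − σ√T = 0.606632 − 0.512104 = 0.094527
N(d₁) = 0.727952,  N(d₂) = 0.537655,  e^(−rT) = 0.981878
E₀ = V₀·N(d₁) − D·e^(−rT)·N(d₂)
   = 578.1788·0.727952 − 492.0783·0.981878·0.537655 = 161.112712
B₀ = V₀ − E₀ = 578.1788 − 161.112712 = 417.066088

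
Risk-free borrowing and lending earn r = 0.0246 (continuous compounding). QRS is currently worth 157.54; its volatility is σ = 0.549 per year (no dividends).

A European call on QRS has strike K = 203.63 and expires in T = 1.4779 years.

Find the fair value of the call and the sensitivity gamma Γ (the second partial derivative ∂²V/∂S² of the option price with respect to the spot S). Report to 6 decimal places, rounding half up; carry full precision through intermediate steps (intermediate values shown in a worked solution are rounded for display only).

price = 29.237742
Γ = 0.003794

σ√T = 0.549·√1.4779 = 0.667413
d₁ = (ln(S/K) + (r+σ²/2)T) / (σ√T) = (ln(157.54/203.63) + (0.0246+0.549²/2)·1.4779) / 0.667413 = (-0.256625 + 0.259077) / 0.667413 = 0.003673
d₂ = d₁ − σ√T = 0.003673 − 0.667413 = -0.663740
e^{−rT} = 0.964297
N(d₁) = 0.501465,  N(d₂) = 0.253428
Call price V = S·N(d₁) − K·e^{−rT}·N(d₂) = 79.000843 − 49.763100 = 29.237742
φ(d₁) = (1/√(2π))·e^{−d₁²/2} = 0.398940
Γ = φ(d₁) / (S·σ·√T) = 0.003794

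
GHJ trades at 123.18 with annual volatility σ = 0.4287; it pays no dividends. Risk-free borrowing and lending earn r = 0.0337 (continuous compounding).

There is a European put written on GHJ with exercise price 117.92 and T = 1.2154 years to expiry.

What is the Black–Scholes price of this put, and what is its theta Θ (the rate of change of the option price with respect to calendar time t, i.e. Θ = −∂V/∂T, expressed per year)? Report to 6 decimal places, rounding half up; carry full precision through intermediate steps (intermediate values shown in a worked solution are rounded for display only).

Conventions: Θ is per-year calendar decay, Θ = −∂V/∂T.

price = 17.427550
Θ = -6.770786

σ√T = 0.4287·√1.2154 = 0.472621
d₁ = (ln(S/K) + (r+σ²/2)T) / (σ√T) = (ln(123.18/117.92) + (0.0337+0.4287²/2)·1.2154) / 0.472621 = (0.043640 + 0.152644) / 0.472621 = 0.415311
d₂ = d₁ − σ√T = 0.415311 − 0.472621 = -0.057310
e^{−rT} = 0.959869
N(−d₁) = 0.338957,  N(−d₂) = 0.522851
Put price V = K·e^{−rT}·N(−d₂) − S·N(−d₁) = 59.180302 − 41.752752 = 17.427550
φ(d₁) = (1/√(2π))·e^{−d₁²/2} = 0.365979
Θ = −S·φ(d₁)·σ/(2√T) + r·K·e^{−rT}·N(−d₂) = −8.765162 + 1.994376 = -6.770786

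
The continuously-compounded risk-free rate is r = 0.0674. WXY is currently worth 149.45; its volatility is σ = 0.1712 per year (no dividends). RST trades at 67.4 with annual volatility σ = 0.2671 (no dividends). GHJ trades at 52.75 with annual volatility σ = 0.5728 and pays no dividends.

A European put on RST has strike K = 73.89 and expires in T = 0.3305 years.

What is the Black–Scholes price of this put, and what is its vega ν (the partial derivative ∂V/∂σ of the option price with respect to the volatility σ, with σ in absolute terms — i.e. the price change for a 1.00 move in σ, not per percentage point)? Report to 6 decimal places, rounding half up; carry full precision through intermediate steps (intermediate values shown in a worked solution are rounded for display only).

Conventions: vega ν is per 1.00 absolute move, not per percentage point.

price = 7.135965
ν = 14.398473

σ√T = 0.2671·√0.3305 = 0.153553
d₁ = (ln(S/K) + (r+σ²/2)T) / (σ√T) = (ln(67.4/73.89) + (0.0674+0.2671²/2)·0.3305) / 0.153553 = (-0.091932 + 0.034065) / 0.153553 = -0.376855
d₂ = d₁ − σ√T = -0.376855 − 0.153553 = -0.530409
e^{−rT} = 0.977971
N(−d₁) = 0.646859,  N(−d₂) = 0.702086
Put price V = K·e^{−rT}·N(−d₂) − S·N(−d₁) = 50.734293 − 43.598328 = 7.135965
φ(d₁) = (1/√(2π))·e^{−d₁²/2} = 0.371596
ν = S·φ(d₁)·√T = 14.398473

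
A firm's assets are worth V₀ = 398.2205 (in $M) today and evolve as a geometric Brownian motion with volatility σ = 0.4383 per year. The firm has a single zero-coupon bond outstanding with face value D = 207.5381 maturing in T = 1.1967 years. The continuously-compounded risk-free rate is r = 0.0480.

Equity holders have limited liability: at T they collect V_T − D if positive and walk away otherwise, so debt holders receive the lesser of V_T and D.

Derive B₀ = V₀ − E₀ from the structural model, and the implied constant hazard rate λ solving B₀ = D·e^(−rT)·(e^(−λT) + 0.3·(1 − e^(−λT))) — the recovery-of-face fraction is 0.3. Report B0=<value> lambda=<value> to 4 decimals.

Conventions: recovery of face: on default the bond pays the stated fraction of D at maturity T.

Apply the equity-as-call identities (strike 207.5381, horizon 1.1967 years):
d₁ = [ln(V₀/D) + (r + σ²/2)T] / (σ√T)
   = [ln(398.2205/207.5381) + (0.0480 + 0.5·0.4383²)·1.1967] / (0.4383·√1.1967)
   = [0.651691 + 0.172389] / 0.479473 = 1.718720
d₂ = d₁ − σ√T = 1.718720 − 0.479473 = 1.239247
N(d₁) = 0.957167,  N(d₂) = 0.892373,  e^(−rT) = 0.944177
E₀ = V₀·N(d₁) − D·e^(−rT)·N(d₂)
   = 398.2205·0.957167 − 207.5381·0.944177·0.892373 = 206.300745
B₀ = V₀ − E₀ = 398.2205 − 206.300745 = 191.919755
e^(−λT) = (B₀·e^(rT)/D − 0.3)/(1 − 0.3) = (191.9198·1.059123/207.5381 − 0.3)/0.7 = 0.97059854
λ = −ln(0.97059854)/1.1967 = 0.024937

B0=191.9198 lambda=0.0249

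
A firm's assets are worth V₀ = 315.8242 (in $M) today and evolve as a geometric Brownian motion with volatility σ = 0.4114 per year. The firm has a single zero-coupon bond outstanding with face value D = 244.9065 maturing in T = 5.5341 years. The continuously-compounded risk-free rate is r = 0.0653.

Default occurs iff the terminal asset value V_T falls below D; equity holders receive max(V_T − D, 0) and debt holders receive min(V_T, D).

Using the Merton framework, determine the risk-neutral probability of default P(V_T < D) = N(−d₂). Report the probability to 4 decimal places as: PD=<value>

Equity is a call on the firm's assets struck at D = 244.9065:
d₁ = [ln(V₀/D) + (r + σ²/2)T] / (σ√T)
   = [ln(315.8242/244.9065) + (0.0653 + 0.5·0.4114²)·5.5341] / (0.4114·√5.5341)
   = [0.254309 + 0.829700] / 0.967805 = 1.120070
d₂ = d₁ − σ√T = 1.120070 − 0.967805 = 0.152265
risk-neutral PD = N(−d₂) = N(-0.152265) = 0.439489

PD=0.4395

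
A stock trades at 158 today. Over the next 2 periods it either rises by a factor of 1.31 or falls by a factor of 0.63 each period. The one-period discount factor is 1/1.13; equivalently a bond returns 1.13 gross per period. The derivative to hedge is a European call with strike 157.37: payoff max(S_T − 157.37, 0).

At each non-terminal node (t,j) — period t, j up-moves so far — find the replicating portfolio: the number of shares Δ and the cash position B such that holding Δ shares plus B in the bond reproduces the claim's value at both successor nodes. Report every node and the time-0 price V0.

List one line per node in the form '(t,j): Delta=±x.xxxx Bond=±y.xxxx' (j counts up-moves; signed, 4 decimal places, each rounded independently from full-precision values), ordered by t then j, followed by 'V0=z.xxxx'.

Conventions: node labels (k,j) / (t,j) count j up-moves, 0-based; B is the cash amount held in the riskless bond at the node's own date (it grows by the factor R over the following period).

(0,0): Delta=0.6891 Bond=-60.6985
(1,0): Delta=0.0000 Bond=0.0000
(1,1): Delta=0.8084 Bond=-93.2815
V0=48.1734

Risk-neutral probability p* = (R−d)/(u−d) = (1.13−0.63)/(1.31−0.63) = 0.7353.
Expiry values: V(2,0)=0.0000, V(2,1)=0.0000, V(2,2)=113.7738
Node (1,0) S=99.5400: V=(p*·0.0000+(1−p*)·0.0000)/1.13=0.0000; Δ=(0.0000−0.0000)/(130.3974−62.7102)=0.0000; B=V−Δ·S=0.0000
Node (1,1) S=206.9800: V=(p*·113.7738+(1−p*)·0.0000)/1.13=74.0329; Δ=(113.7738−0.0000)/(271.1438−130.3974)=0.8084; B=V−Δ·S=-93.2815
Node (0,0) S=158.0000: V=(p*·74.0329+(1−p*)·0.0000)/1.13=48.1734; Δ=(74.0329−0.0000)/(206.9800−99.5400)=0.6891; B=V−Δ·S=-60.6985
As a check, the time-0 holding Δ(0,0)·S0 + B(0,0) comes to 48.1734 — exactly V0.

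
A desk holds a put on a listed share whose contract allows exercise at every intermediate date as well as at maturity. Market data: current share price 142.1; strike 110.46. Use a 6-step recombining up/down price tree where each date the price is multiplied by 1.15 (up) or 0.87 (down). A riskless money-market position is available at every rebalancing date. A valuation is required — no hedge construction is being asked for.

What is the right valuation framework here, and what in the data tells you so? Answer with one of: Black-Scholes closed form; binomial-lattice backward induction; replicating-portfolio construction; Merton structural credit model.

framework: binomial-lattice backward induction

Key observation: with exercise allowed before expiry on a discrete up/down model (6 steps from spot 142.1), the strike-110.46 put's value must be rolled back through the tree testing early exercise at each node.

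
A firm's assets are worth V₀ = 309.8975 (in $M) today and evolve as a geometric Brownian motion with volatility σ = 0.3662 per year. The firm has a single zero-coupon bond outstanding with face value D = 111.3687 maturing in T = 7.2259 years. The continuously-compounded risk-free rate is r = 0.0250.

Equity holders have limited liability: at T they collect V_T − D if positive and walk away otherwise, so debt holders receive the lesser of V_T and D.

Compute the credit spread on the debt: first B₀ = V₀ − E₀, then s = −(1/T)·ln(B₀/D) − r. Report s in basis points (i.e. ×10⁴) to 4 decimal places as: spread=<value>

Equity is a call on the firm's assets struck at D = 111.3687:
d₁ = [ln(V₀/D) + (r + σ²/2)T] / (σ√T)
   = [ln(309.8975/111.3687) + (0.0250 + 0.5·0.3662²)·7.2259] / (0.3662·√7.2259)
   = [1.023395 + 0.665153] / 0.984383 = 1.715336
d₂ = d₁ − σ√T = 1.715336 − 0.984383 = 0.730952
N(d₁) = 0.956858,  N(d₂) = 0.767596,  e^(−rT) = 0.834730
E₀ = V₀·N(d₁) − D·e^(−rT)·N(d₂)
   = 309.8975·0.956858 − 111.3687·0.834730·0.767596 = 225.170134
B₀ = V₀ − E₀ = 309.8975 − 225.170134 = 84.727366
spread = −(1/T)·ln(B₀/D) − r = −(1/7.2259)·ln(84.727366/111.3687) − 0.0250 = 0.01283718
in basis points: 0.01283718 × 10⁴ = 128.3718 bp

spread=128.3718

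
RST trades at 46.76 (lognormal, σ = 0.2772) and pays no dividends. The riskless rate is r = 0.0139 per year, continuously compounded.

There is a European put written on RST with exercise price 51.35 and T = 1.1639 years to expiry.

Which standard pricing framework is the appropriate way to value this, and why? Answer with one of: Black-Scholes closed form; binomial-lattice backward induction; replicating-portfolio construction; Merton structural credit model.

Key observation: a European-exercise option on RST struck at 51.35 — a GBM underlying with constant parameters — admits an analytic price: the data contain no early exercise, no discrete tree, no debt structure.

framework: Black-Scholes closed form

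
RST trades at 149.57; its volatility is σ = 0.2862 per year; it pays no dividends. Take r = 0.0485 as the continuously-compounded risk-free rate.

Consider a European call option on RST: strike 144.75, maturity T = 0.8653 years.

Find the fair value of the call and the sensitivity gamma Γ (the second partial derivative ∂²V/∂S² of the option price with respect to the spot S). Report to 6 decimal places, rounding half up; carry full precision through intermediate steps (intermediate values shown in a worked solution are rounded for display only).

price = 21.246907
Γ = 0.009197

σ√T = 0.2862·√0.8653 = 0.266228
d₁ = (ln(S/K) + (r+σ²/2)T) / (σ√T) = (ln(149.57/144.75) + (0.0485+0.2862²/2)·0.8653) / 0.266228 = (0.032756 + 0.077406) / 0.266228 = 0.413789
d₂ = d₁ − σ√T = 0.413789 − 0.266228 = 0.147561
e^{−rT} = 0.958901
N(d₁) = 0.660486,  N(d₂) = 0.558656
Call price V = S·N(d₁) − K·e^{−rT}·N(d₂) = 98.788837 − 77.541930 = 21.246907
φ(d₁) = (1/√(2π))·e^{−d₁²/2} = 0.366210
Γ = φ(d₁) / (S·σ·√T) = 0.009197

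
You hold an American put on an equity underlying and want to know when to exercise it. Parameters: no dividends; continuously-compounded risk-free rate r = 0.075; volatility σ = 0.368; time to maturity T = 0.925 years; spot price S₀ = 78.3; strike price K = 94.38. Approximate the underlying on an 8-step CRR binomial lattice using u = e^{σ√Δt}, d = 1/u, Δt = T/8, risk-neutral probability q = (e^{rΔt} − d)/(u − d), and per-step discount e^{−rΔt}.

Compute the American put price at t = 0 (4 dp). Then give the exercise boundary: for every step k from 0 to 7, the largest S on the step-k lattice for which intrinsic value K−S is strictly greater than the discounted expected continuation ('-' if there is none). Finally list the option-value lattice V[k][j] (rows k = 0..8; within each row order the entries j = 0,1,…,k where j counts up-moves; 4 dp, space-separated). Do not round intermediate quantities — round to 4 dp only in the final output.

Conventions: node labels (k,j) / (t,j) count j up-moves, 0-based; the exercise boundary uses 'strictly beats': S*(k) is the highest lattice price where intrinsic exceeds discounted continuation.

Δt=0.11563  u=1.13330  d=0.88238  q=0.50347  discount=0.99137
step 8 (expiry): payoffs max(K−S,0) = 65.6058 57.4233 46.9140 33.4162 16.0800 0.0000 0.0000 0.0000 0.0000
step 7: (k=7,j=0): S=32.6098, K−S=61.7702, hold=60.9553 ⇒ V=61.7702 exercise | (k=7,j=1): S=41.8830, K−S=52.4970, hold=51.6821 ⇒ V=52.4970 exercise | (k=7,j=2): S=53.7932, K−S=40.5868, hold=39.7719 ⇒ V=40.5868 exercise | (k=7,j=3): S=69.0903, K−S=25.2897, hold=24.4748 ⇒ V=25.2897 exercise | (k=7,j=4): S=88.7374, K−S=5.6426, hold=7.9153 ⇒ V=7.9153 continue | (k=7,j=5): S=113.9715, K−S=0.0000, hold=0.0000 ⇒ V=0.0000 continue | (k=7,j=6): S=146.3814, K−S=0.0000, hold=0.0000 ⇒ V=0.0000 continue | (k=7,j=7): S=188.0076, K−S=0.0000, hold=0.0000 ⇒ V=0.0000 continue  boundary S*=69.0903
step 6: (k=6,j=0): S=36.9567, K−S=57.4233, hold=56.6084 ⇒ V=57.4233 exercise | (k=6,j=1): S=47.4660, K−S=46.9140, hold=46.0991 ⇒ V=46.9140 exercise | (k=6,j=2): S=60.9638, K−S=33.4162, hold=32.6013 ⇒ V=33.4162 exercise | (k=6,j=3): S=78.3000, K−S=16.0800, hold=16.3994 ⇒ V=16.3994 continue | (k=6,j=4): S=100.5660, K−S=0.0000, hold=3.8963 ⇒ V=3.8963 continue | (k=6,j=5): S=129.1638, K−S=0.0000, hold=0.0000 ⇒ V=0.0000 continue | (k=6,j=6): S=165.8940, K−S=0.0000, hold=0.0000 ⇒ V=0.0000 continue  boundary S*=60.9638
step 5: (k=5,j=0): S=41.8830, K−S=52.4970, hold=51.6821 ⇒ V=52.4970 exercise | (k=5,j=1): S=53.7932, K−S=40.5868, hold=39.7719 ⇒ V=40.5868 exercise | (k=5,j=2): S=69.0903, K−S=25.2897, hold=24.6342 ⇒ V=25.2897 exercise | (k=5,j=3): S=88.7374, K−S=5.6426, hold=10.0172 ⇒ V=10.0172 continue | (k=5,j=4): S=113.9715, K−S=0.0000, hold=1.9179 ⇒ V=1.9179 continue | (k=5,j=5): S=146.3814, K−S=0.0000, hold=0.0000 ⇒ V=0.0000 continue  boundary S*=69.0903
step 4: (k=4,j=0): S=47.4660, K−S=46.9140, hold=46.0991 ⇒ V=46.9140 exercise | (k=4,j=1): S=60.9638, K−S=33.4162, hold=32.6013 ⇒ V=33.4162 exercise | (k=4,j=2): S=78.3000, K−S=16.0800, hold=17.4485 ⇒ V=17.4485 continue | (k=4,j=3): S=100.5660, K−S=0.0000, hold=5.8882 ⇒ V=5.8882 continue | (k=4,j=4): S=129.1638, K−S=0.0000, hold=0.9441 ⇒ V=0.9441 continue  boundary S*=60.9638
step 3: (k=3,j=0): S=53.7932, K−S=40.5868, hold=39.7719 ⇒ V=40.5868 exercise | (k=3,j=1): S=69.0903, K−S=25.2897, hold=25.1579 ⇒ V=25.2897 exercise | (k=3,j=2): S=88.7374, K−S=5.6426, hold=11.5279 ⇒ V=11.5279 continue | (k=3,j=3): S=113.9715, K−S=0.0000, hold=3.3697 ⇒ V=3.3697 continue  boundary S*=69.0903
step 2: (k=2,j=0): S=60.9638, K−S=33.4162, hold=32.6013 ⇒ V=33.4162 exercise | (k=2,j=1): S=78.3000, K−S=16.0800, hold=18.2025 ⇒ V=18.2025 continue | (k=2,j=2): S=100.5660, K−S=0.0000, hold=7.3564 ⇒ V=7.3564 continue  boundary S*=60.9638
step 1: (k=1,j=0): S=69.0903, K−S=25.2897, hold=25.5342 ⇒ V=25.5342 continue | (k=1,j=1): S=88.7374, K−S=5.6426, hold=12.6318 ⇒ V=12.6318 continue  boundary S*=-
step 0: (k=0,j=0): S=78.3000, K−S=16.0800, hold=18.8739 ⇒ V=18.8739 continue  boundary S*=-

price = 18.8739
boundary = - - 60.9638 69.0903 60.9638 69.0903 60.9638 69.0903
tree:
18.8739
25.5342 12.6318
33.4162 18.2025 7.3564
40.5868 25.2897 11.5279 3.3697
46.9140 33.4162 17.4485 5.8882 0.9441
52.4970 40.5868 25.2897 10.0172 1.9179 0.0000
57.4233 46.9140 33.4162 16.3994 3.8963 0.0000 0.0000
61.7702 52.4970 40.5868 25.2897 7.9153 0.0000 0.0000 0.0000
65.6058 57.4233 46.9140 33.4162 16.0800 0.0000 0.0000 0.0000 0.0000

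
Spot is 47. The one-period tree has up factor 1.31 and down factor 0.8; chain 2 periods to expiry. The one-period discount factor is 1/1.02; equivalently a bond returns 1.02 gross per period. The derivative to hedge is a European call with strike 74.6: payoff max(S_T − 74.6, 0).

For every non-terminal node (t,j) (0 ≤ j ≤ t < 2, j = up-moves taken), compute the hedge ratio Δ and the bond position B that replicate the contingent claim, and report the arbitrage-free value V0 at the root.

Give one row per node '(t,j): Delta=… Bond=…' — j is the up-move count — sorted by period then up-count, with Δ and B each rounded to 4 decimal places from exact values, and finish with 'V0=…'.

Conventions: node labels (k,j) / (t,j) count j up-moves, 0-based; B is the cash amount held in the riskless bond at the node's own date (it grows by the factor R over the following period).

(0,0): Delta=0.1069 Bond=-3.9392
(1,0): Delta=0.0000 Bond=0.0000
(1,1): Delta=0.1929 Bond=-9.3144
V0=1.0833

Since d<R<u, set p* = (R−d)/(u−d) = 0.4314; price each node as the discounted p*-expectation of its children.
At maturity the claim pays: V(2,0)=0.0000, V(2,1)=0.0000, V(2,2)=6.0567
Node (1,0) S=37.6000: V=(p*·0.0000+(1−p*)·0.0000)/1.02=0.0000; Δ=(0.0000−0.0000)/(49.2560−30.0800)=0.0000; B=V−Δ·S=0.0000
Node (1,1) S=61.5700: V=(p*·6.0567+(1−p*)·0.0000)/1.02=2.5615; Δ=(6.0567−0.0000)/(80.6567−49.2560)=0.1929; B=V−Δ·S=-9.3144
Node (0,0) S=47.0000: V=(p*·2.5615+(1−p*)·0.0000)/1.02=1.0833; Δ=(2.5615−0.0000)/(61.5700−37.6000)=0.1069; B=V−Δ·S=-3.9392
Check: Δ(0,0)·S0 + B(0,0) = 1.0833 = V0.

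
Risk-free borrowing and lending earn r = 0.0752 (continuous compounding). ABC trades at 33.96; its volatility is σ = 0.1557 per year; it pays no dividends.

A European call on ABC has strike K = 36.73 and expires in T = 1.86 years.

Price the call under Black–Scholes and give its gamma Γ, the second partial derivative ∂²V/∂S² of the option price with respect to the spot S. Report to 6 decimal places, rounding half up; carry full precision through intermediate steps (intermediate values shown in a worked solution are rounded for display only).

σ√T = 0.1557·√1.86 = 0.212346
d₁ = (ln(S/K) + (r+σ²/2)T) / (σ√T) = (ln(33.96/36.73) + (0.0752+0.1557²/2)·1.86) / 0.212346 = (-0.078410 + 0.162418) / 0.212346 = 0.395613
d₂ = d₁ − σ√T = 0.395613 − 0.212346 = 0.183266
e^{−rT} = 0.869470
N(d₁) = 0.653805,  N(d₂) = 0.572706
Call price V = S·N(d₁) − K·e^{−rT}·N(d₂) = 22.203208 − 18.289703 = 3.913504
φ(d₁) = (1/√(2π))·e^{−d₁²/2} = 0.368913
Γ = φ(d₁) / (S·σ·√T) = 0.051158

price = 3.913504
Γ = 0.051158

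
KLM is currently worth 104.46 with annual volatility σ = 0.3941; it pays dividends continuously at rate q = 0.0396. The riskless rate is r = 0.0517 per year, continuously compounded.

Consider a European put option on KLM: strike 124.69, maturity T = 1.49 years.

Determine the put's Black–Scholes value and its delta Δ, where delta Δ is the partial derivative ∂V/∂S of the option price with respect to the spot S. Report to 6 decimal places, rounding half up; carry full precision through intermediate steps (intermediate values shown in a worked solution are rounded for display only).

σ√T = 0.3941·√1.49 = 0.481060
d₁ = (ln(S/K) + (r−q+σ²/2)T) / (σ√T) = (ln(104.46/124.69) + (0.0517−0.0396+0.3941²/2)·1.49) / 0.481060 = (-0.177026 + 0.133739) / 0.481060 = -0.089984
d₂ = d₁ − σ√T = -0.089984 − 0.481060 = -0.571045
e^{−rT} = 0.925859
e^{−qT} = 0.942703
N(−d₁) = 0.535850,  N(−d₂) = 0.716015
Put price V = K·e^{−rT}·N(−d₂) − S·e^{−qT}·N(−d₁) = 82.660673 − 52.767715 = 29.892959
Δ = −e^{−qT}·N(−d₁) = -0.505148

price = 29.892959
Δ = -0.505148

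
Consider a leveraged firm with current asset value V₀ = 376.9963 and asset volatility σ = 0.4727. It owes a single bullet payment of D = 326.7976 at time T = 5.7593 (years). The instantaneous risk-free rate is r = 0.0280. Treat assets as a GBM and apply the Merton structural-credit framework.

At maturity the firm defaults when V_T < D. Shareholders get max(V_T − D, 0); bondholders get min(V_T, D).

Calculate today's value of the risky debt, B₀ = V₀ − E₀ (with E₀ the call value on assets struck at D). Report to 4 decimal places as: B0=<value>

B0=182.4320

Apply the equity-as-call identities (strike 326.7976, horizon 5.7593 years):
d₁ = [ln(V₀/D) + (r + σ²/2)T] / (σ√T)
   = [ln(376.9963/326.7976) + (0.0280 + 0.5·0.4727²)·5.7593] / (0.4727·√5.7593)
   = [0.142894 + 0.804705] / 1.134411 = 0.835322
d₂ = d₁ − σ√T = 0.835322 − 1.134411 = -0.299089
N(d₁) = 0.798232,  N(d₂) = 0.382436,  e^(−rT) = 0.851070
E₀ = V₀·N(d₁) − D·e^(−rT)·N(d₂)
   = 376.9963·0.798232 − 326.7976·0.851070·0.382436 = 194.564344
B₀ = V₀ − E₀ = 376.9963 − 194.564344 = 182.431956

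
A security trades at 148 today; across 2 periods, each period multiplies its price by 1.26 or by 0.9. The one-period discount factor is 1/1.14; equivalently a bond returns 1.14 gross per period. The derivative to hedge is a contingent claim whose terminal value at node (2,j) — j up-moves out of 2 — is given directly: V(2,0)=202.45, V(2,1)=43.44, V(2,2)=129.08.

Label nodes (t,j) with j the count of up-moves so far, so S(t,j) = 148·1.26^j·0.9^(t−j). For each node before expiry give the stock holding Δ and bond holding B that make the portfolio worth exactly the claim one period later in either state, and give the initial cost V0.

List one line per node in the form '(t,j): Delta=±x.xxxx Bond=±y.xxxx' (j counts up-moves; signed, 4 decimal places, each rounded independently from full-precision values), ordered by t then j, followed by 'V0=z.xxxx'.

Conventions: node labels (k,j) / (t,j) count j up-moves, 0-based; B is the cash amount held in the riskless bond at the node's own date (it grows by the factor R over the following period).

(0,0): Delta=0.0673 Bond=66.3422
(1,0): Delta=-3.3160 Bond=526.2939
(1,1): Delta=1.2757 Bond=-149.7018
V0=76.3081

Risk-neutral probability p* = (R−d)/(u−d) = (1.14−0.9)/(1.26−0.9) = 0.6667.
At maturity the claim pays: V(2,0)=202.4500, V(2,1)=43.4400, V(2,2)=129.0800
(1,0): S=133.2000. Δ = (V_up−V_dn)/(S_up−S_dn) = (43.4400−202.4500)/(167.8320−119.8800) = -3.3160. V = [p*·43.4400 + (1−p*)·202.4500]/1.14 = 84.5994. B = V − Δ·S = 526.2939.
(1,1): S=186.4800. Δ = (V_up−V_dn)/(S_up−S_dn) = (129.0800−43.4400)/(234.9648−167.8320) = 1.2757. V = [p*·129.0800 + (1−p*)·43.4400]/1.14 = 88.1871. B = V − Δ·S = -149.7018.
(0,0): S=148.0000. Δ = (V_up−V_dn)/(S_up−S_dn) = (88.1871−84.5994)/(186.4800−133.2000) = 0.0673. V = [p*·88.1871 + (1−p*)·84.5994]/1.14 = 76.3081. B = V − Δ·S = 66.3422.
Verification: the root portfolio costs Δ(0,0)·S0 + B(0,0) = 76.3081, matching V0.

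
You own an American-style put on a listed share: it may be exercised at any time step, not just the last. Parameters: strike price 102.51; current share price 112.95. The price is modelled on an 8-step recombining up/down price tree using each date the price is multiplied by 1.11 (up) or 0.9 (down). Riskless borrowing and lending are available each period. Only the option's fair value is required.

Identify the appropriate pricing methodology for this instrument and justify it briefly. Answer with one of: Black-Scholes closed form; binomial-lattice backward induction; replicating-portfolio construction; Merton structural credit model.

Key observation: the exercise right at every one of the 8 steps is what matters: each node needs max(102.51 − S, continuation), which only the stepwise tree valuation starting from spot 112.95 delivers.

framework: binomial-lattice backward induction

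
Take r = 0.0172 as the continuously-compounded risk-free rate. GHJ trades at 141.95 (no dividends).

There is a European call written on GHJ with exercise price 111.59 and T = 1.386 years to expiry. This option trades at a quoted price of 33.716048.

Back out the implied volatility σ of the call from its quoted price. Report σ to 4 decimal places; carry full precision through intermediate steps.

At σ = 0.1542 the Black–Scholes value reproduces the quote:
σ√T = 0.1542·√1.386 = 0.181537
d₁ = (ln(S/K) + (r+σ²/2)T) / (σ√T) = (ln(141.95/111.59) + (0.0172+0.1542²/2)·1.386) / 0.181537 = (0.240643 + 0.040317) / 0.181537 = 1.547674
d₂ = d₁ − σ√T = 1.547674 − 0.181537 = 1.366136
e^{−rT} = 0.976443
N(d₁) = 0.939150,  N(d₂) = 0.914052
V = S·N(d₁) − K·e^{−rT}·N(d₂) = 133.312277 − 99.596229 = 33.716048 (the observed quote) — the price is monotone increasing in volatility, hence this σ is the only solution

sigma = 0.1542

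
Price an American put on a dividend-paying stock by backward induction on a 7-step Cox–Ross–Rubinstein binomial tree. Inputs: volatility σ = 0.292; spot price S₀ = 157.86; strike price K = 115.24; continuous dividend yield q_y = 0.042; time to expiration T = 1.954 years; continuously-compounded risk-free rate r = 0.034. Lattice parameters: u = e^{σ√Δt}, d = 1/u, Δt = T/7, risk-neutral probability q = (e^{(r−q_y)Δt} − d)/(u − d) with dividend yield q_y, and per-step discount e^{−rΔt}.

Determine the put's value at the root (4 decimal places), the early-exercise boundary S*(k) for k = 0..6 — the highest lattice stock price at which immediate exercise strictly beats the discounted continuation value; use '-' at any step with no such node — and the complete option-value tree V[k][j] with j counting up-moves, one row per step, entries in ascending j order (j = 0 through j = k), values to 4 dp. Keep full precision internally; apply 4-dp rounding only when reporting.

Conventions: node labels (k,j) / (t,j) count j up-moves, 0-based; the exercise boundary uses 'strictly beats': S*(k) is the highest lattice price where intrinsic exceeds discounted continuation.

price = 7.2964
boundary = - - - - - 72.9907 85.1665
tree:
7.2964
10.9714 3.0353
16.1299 5.0057 0.7322
23.0696 8.1328 1.3546 0.0000
31.8896 12.9595 2.5059 0.0000 0.0000
42.2493 20.1155 4.6360 0.0000 0.0000 0.0000
52.6843 30.0735 8.5766 0.0000 0.0000 0.0000 0.0000
61.6275 42.2493 15.8667 0.0000 0.0000 0.0000 0.0000 0.0000

Δt=0.27914  u=1.16681  d=0.85704  q=0.45431  discount=0.99055
step 7 (expiry): payoffs max(K−S,0) = 61.6275 42.2493 15.8667 0.0000 0.0000 0.0000 0.0000 0.0000
step 6: (k=6,j=0): S=62.5557, K−S=52.6843, hold=52.3249 ⇒ V=52.6843 exercise | (k=6,j=1): S=85.1665, K−S=30.0735, hold=29.9776 ⇒ V=30.0735 exercise | (k=6,j=2): S=115.9499, K−S=0.0000, hold=8.5766 ⇒ V=8.5766 continue | (k=6,j=3): S=157.8600, K−S=0.0000, hold=0.0000 ⇒ V=0.0000 continue | (k=6,j=4): S=214.9185, K−S=0.0000, hold=0.0000 ⇒ V=0.0000 continue | (k=6,j=5): S=292.6008, K−S=0.0000, hold=0.0000 ⇒ V=0.0000 continue | (k=6,j=6): S=398.3614, K−S=0.0000, hold=0.0000 ⇒ V=0.0000 continue  boundary S*=85.1665
step 5: (k=5,j=0): S=72.9907, K−S=42.2493, hold=42.0115 ⇒ V=42.2493 exercise | (k=5,j=1): S=99.3733, K−S=15.8667, hold=20.1155 ⇒ V=20.1155 continue | (k=5,j=2): S=135.2917, K−S=0.0000, hold=4.6360 ⇒ V=4.6360 continue | (k=5,j=3): S=184.1929, K−S=0.0000, hold=0.0000 ⇒ V=0.0000 continue | (k=5,j=4): S=250.7695, K−S=0.0000, hold=0.0000 ⇒ V=0.0000 continue | (k=5,j=5): S=341.4102, K−S=0.0000, hold=0.0000 ⇒ V=0.0000 continue  boundary S*=72.9907
step 4: (k=4,j=0): S=85.1665, K−S=30.0735, hold=31.8896 ⇒ V=31.8896 continue | (k=4,j=1): S=115.9499, K−S=0.0000, hold=12.9595 ⇒ V=12.9595 continue | (k=4,j=2): S=157.8600, K−S=0.0000, hold=2.5059 ⇒ V=2.5059 continue | (k=4,j=3): S=214.9185, K−S=0.0000, hold=0.0000 ⇒ V=0.0000 continue | (k=4,j=4): S=292.6008, K−S=0.0000, hold=0.0000 ⇒ V=0.0000 continue  boundary S*=-
step 3: (k=3,j=0): S=99.3733, K−S=15.8667, hold=23.0696 ⇒ V=23.0696 continue | (k=3,j=1): S=135.2917, K−S=0.0000, hold=8.1328 ⇒ V=8.1328 continue | (k=3,j=2): S=184.1929, K−S=0.0000, hold=1.3546 ⇒ V=1.3546 continue | (k=3,j=3): S=250.7695, K−S=0.0000, hold=0.0000 ⇒ V=0.0000 continue  boundary S*=-
step 2: (k=2,j=0): S=115.9499, K−S=0.0000, hold=16.1299 ⇒ V=16.1299 continue | (k=2,j=1): S=157.8600, K−S=0.0000, hold=5.0057 ⇒ V=5.0057 continue | (k=2,j=2): S=214.9185, K−S=0.0000, hold=0.7322 ⇒ V=0.7322 continue  boundary S*=-
step 1: (k=1,j=0): S=135.2917, K−S=0.0000, hold=10.9714 ⇒ V=10.9714 continue | (k=1,j=1): S=184.1929, K−S=0.0000, hold=3.0353 ⇒ V=3.0353 continue  boundary S*=-
step 0: (k=0,j=0): S=157.8600, K−S=0.0000, hold=7.2964 ⇒ V=7.2964 continue  boundary S*=-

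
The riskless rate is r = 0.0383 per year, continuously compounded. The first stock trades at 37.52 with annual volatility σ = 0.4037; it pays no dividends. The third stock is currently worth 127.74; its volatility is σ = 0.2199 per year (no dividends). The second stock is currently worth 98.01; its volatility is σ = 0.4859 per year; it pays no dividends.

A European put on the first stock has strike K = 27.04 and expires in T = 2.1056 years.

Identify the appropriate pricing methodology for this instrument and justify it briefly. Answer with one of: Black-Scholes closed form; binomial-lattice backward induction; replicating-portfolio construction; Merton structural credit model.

framework: Black-Scholes closed form

Key observation: the instrument is a plain European put (strike 27.04) on a lognormal asset; the exact continuous-time formula applies directly.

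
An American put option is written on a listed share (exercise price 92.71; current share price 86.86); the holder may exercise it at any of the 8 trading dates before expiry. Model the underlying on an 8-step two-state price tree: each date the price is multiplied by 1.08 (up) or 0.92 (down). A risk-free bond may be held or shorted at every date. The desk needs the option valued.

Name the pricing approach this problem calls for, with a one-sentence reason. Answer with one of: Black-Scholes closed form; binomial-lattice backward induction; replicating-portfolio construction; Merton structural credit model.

Key observation: the put (strike 92.71 on spot 86.86) is American-style on a 8-step discrete price model, so the early-exercise decision at every node requires stepwise backward valuation — a closed form cannot price the exercise right.

framework: binomial-lattice backward induction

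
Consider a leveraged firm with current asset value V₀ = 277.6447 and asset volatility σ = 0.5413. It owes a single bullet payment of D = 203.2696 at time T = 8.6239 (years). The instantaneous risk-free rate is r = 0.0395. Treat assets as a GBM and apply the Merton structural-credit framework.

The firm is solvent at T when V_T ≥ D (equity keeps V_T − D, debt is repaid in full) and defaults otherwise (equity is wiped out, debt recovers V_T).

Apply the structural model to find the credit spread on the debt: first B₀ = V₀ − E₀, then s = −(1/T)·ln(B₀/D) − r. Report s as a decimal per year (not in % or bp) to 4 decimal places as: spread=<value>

Equity is a call on the firm's assets struck at D = 203.2696:
d₁ = [ln(V₀/D) + (r + σ²/2)T] / (σ√T)
   = [ln(277.6447/203.2696) + (0.0395 + 0.5·0.5413²)·8.6239] / (0.5413·√8.6239)
   = [0.311809 + 1.604070] / 1.589607 = 1.205253
d₂ = d₁ − σ√T = 1.205253 − 1.589607 = -0.384355
N(d₁) = 0.885947,  N(d₂) = 0.350358,  e^(−rT) = 0.711312
E₀ = V₀·N(d₁) − D·e^(−rT)·N(d₂)
   = 277.6447·0.885947 − 203.2696·0.711312·0.350358 = 195.320951
B₀ = V₀ − E₀ = 277.6447 − 195.320951 = 82.323749
spread = −(1/T)·ln(B₀/D) − r = −(1/8.6239)·ln(82.323749/203.2696) − 0.0395 = 0.06531030

spread=0.0653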